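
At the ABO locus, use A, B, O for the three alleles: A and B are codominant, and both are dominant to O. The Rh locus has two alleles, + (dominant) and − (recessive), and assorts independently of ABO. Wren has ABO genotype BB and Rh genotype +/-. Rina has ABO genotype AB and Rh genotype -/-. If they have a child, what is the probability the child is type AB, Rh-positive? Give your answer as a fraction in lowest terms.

1/4

ABO cross BB × AB → offspring phenotypes: 1/2 B, 1/2 AB.
Rh cross +/- × -/- → 1/2 Rh+, 1/2 Rh-.
Independent loci: P(type AB, Rh-positive) = 1/2 × 1/2 = 1/4.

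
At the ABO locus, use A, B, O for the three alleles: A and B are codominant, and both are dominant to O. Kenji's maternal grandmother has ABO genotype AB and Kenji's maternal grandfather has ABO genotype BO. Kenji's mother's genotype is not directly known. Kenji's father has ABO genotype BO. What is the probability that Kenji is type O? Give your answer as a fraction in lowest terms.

1/8

Kenji's mother's ABO genotype from AB × BO: 1/4 AB, 1/4 AO, 1/4 BB, 1/4 BO.
Crossing each possibility with the father BO and summing P(type O): 1/4·0 + 1/4·1/4 + 1/4·0 + 1/4·1/4 = 1/8.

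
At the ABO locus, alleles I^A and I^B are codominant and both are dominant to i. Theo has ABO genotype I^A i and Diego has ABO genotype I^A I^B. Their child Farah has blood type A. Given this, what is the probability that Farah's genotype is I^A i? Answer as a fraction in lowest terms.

Cross I^A i × I^A I^B → 1/4 I^A I^A, 1/4 I^A I^B, 1/4 I^A i, 1/4 I^B i.
Type-A genotypes among offspring: I^A I^A (1/4), I^A i (1/4); total 1/2.
P(I^A i | type A) = (1/4) / (1/2) = 1/2.

1/2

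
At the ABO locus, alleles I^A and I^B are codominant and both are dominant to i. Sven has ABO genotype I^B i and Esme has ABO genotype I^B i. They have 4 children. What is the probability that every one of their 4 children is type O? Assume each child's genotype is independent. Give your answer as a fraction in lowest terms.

ABO cross I^B i × I^B i → 1/4 O, 3/4 B.
So P(type O) = 1/4 per child.
All 4 independent: (1/4)^4 = 1/256.

1/256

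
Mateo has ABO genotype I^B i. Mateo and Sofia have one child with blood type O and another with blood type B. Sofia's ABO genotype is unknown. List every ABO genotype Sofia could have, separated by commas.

For each candidate genotype of Sofia, check whether crossing it with I^B i can produce every observed child phenotype.
  I^A I^A → possible child types {A, AB} ✗
  I^A I^B → possible child types {A, B, AB} ✗
  I^A i → possible child types {O, A, B, AB} ✓
  I^B I^B → possible child types {B} ✗
  I^B i → possible child types {O, B} ✓
  i i → possible child types {O, B} ✓

I^A i, I^B i, i i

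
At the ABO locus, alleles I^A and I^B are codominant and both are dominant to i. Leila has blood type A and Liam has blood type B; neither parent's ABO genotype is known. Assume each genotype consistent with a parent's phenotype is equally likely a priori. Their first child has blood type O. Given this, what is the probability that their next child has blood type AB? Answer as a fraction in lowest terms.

Possible genotypes: Leila ∈ {I^A I^A, I^A i}; Liam ∈ {I^B I^B, I^B i}.
Weight each parental genotype pair by prior × P(type-O child):
  I^A i × I^B i: posterior weight 1; P(next child type AB) = 1/4.
Weighted sum = 1/4.

1/4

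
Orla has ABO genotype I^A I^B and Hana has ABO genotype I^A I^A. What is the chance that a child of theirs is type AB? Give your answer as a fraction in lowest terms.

1/2

ABO cross I^A I^B × I^A I^A → offspring phenotypes: 1/2 A, 1/2 AB.
So P(type AB) = 1/2.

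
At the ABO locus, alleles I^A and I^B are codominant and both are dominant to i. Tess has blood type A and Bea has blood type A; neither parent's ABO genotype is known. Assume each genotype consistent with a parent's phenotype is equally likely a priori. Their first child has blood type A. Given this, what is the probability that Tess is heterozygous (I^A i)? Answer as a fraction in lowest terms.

Possible genotypes: Tess ∈ {I^A I^A, I^A i}; Bea ∈ {I^A I^A, I^A i}.
Weight each parental genotype pair by prior × P(type-A child):
  I^A I^A × I^A I^A: posterior weight 4/15.
  I^A I^A × I^A i: posterior weight 4/15.
  I^A i × I^A I^A: posterior weight 4/15.
  I^A i × I^A i: posterior weight 1/5.
Sum the posterior weight over pairs where Tess is I^A i: 7/15.

7/15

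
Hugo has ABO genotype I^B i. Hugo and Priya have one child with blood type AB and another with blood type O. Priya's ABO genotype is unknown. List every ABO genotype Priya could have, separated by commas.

I^A i

For each candidate genotype of Priya, check whether crossing it with I^B i can produce every observed child phenotype.
  I^A I^A → possible child types {A, AB} ✗
  I^A I^B → possible child types {A, B, AB} ✗
  I^A i → possible child types {O, A, B, AB} ✓
  I^B I^B → possible child types {B} ✗
  I^B i → possible child types {O, B} ✗
  i i → possible child types {O, B} ✗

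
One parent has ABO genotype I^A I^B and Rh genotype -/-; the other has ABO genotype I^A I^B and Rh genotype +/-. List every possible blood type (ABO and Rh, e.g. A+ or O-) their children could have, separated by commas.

Gametes from I^A I^B × I^A I^B give offspring ABO genotypes I^A I^A, I^A I^B, I^B I^B, i.e. phenotypes A, B, AB.
Rh cross -/- × +/- → phenotypes Rh+, Rh-.
Combining independently: A+, A-, B+, B-, AB+, AB-.

A+, A-, B+, B-, AB+, AB-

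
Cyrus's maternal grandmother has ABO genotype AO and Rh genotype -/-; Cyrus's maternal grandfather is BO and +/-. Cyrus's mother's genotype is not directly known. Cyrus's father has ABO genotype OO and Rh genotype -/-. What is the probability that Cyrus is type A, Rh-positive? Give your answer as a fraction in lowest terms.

Cyrus's mother's ABO genotype from AO × BO: 1/4 AB, 1/4 AO, 1/4 BO, 1/4 OO.
Crossing each possibility with the father OO and summing P(type A): 1/4·1/2 + 1/4·1/2 + 1/4·0 + 1/4·0 = 1/4.
Similarly for Rh via the mother's Rh distribution: P(Rh+) = 1/4.
Independent loci: 1/4 × 1/4 = 1/16.

1/16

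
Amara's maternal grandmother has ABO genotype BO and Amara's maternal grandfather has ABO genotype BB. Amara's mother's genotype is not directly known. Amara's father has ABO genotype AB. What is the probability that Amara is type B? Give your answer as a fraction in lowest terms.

1/2

Amara's mother's ABO genotype from BO × BB: 1/2 BB, 1/2 BO.
Crossing each possibility with the father AB and summing P(type B): 1/2·1/2 + 1/2·1/2 = 1/2.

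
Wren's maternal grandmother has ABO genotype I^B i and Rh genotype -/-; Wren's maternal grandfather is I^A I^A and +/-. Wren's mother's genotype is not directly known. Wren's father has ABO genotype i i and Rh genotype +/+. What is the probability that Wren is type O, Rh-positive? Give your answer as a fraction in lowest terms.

1/4

Wren's mother's ABO genotype from I^B i × I^A I^A: 1/2 I^A I^B, 1/2 I^A i.
Crossing each possibility with the father i i and summing P(type O): 1/2·0 + 1/2·1/2 = 1/4.
Similarly for Rh via the mother's Rh distribution: P(Rh+) = 1.
Independent loci: 1/4 × 1 = 1/4.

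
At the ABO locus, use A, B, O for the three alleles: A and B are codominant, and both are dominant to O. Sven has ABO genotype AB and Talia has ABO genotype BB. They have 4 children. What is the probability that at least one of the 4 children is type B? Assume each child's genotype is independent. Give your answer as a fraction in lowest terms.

15/16

ABO cross AB × BB → 1/2 B, 1/2 AB.
So P(type B) = 1/2 per child.
P(none) = (1/2)^4 = 1/16; P(at least one) = 1 − 1/16 = 15/16.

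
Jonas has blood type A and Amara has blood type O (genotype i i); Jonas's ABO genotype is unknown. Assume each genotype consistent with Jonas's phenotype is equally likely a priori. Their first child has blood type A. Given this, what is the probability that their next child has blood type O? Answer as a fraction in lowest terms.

1/6

Possible genotypes: Jonas ∈ {I^A I^A, I^A i}; Amara ∈ {i i}.
Weight each parental genotype pair by prior × P(type-A child):
  I^A I^A × i i: posterior weight 2/3; P(next child type O) = 0.
  I^A i × i i: posterior weight 1/3; P(next child type O) = 1/2.
Weighted sum = 1/6.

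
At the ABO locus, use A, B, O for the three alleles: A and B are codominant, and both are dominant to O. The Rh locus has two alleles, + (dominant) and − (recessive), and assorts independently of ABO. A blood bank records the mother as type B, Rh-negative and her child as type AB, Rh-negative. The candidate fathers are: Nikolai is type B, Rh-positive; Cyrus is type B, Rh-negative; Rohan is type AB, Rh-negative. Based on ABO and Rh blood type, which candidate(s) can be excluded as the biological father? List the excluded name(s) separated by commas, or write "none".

Nikolai, Cyrus

A candidate is excluded only if no genotype consistent with his phenotype could produce a type AB, Rh-negative child with a type B, Rh-negative mother.
Nikolai (type B, Rh+): no genotype consistent with that phenotype can produce a type-AB Rh- child with a type-B mother.
Cyrus (type B, Rh-): no genotype consistent with that phenotype can produce a type-AB Rh- child with a type-B mother.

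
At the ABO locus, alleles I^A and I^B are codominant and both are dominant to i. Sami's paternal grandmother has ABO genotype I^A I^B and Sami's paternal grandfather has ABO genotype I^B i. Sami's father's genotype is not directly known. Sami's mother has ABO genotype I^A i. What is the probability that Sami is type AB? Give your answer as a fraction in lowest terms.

1/4

Sami's father's ABO genotype from I^A I^B × I^B i: 1/4 I^A I^B, 1/4 I^A i, 1/4 I^B I^B, 1/4 I^B i.
Crossing each possibility with the mother I^A i and summing P(type AB): 1/4·1/4 + 1/4·0 + 1/4·1/2 + 1/4·1/4 = 1/4.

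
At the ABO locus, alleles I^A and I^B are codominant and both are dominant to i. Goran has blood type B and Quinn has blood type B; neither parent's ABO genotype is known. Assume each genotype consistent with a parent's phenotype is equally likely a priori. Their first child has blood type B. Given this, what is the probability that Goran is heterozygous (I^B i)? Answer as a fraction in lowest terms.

Possible genotypes: Goran ∈ {I^B I^B, I^B i}; Quinn ∈ {I^B I^B, I^B i}.
Weight each parental genotype pair by prior × P(type-B child):
  I^B I^B × I^B I^B: posterior weight 4/15.
  I^B I^B × I^B i: posterior weight 4/15.
  I^B i × I^B I^B: posterior weight 4/15.
  I^B i × I^B i: posterior weight 1/5.
Sum the posterior weight over pairs where Goran is I^B i: 7/15.

7/15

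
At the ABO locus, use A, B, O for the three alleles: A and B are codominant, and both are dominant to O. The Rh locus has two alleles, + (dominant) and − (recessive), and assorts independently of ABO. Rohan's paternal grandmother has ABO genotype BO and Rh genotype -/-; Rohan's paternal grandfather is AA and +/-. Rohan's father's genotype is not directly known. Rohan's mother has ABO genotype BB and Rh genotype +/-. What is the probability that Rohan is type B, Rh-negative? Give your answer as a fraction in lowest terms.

Rohan's father's ABO genotype from BO × AA: 1/2 AB, 1/2 AO.
Crossing each possibility with the mother BB and summing P(type B): 1/2·1/2 + 1/2·1/2 = 1/2.
Similarly for Rh via the father's Rh distribution: P(Rh-) = 3/8.
Independent loci: 1/2 × 3/8 = 3/16.

3/16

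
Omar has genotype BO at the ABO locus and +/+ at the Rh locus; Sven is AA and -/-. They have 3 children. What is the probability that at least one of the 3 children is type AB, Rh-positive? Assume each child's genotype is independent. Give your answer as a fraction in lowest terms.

ABO cross BO × AA → 1/2 A, 1/2 AB.
Rh cross +/+ × -/- → 1 Rh+; so P(type AB, Rh-positive) = 1/2 × 1 = 1/2 per child.
P(none) = (1/2)^3 = 1/8; P(at least one) = 1 − 1/8 = 7/8.

7/8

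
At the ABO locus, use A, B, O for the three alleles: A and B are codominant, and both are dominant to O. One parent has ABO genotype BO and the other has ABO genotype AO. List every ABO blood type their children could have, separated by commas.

Gametes from BO × AO give offspring ABO genotypes AB, AO, BO, OO, i.e. phenotypes O, A, B, AB.

O, A, B, AB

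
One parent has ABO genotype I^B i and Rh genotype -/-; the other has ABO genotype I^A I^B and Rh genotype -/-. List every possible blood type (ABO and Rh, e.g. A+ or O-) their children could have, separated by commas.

Gametes from I^B i × I^A I^B give offspring ABO genotypes I^A I^B, I^A i, I^B I^B, I^B i, i.e. phenotypes A, B, AB.
Rh cross -/- × -/- → phenotypes Rh-.
Combining independently: A-, B-, AB-.

A-, B-, AB-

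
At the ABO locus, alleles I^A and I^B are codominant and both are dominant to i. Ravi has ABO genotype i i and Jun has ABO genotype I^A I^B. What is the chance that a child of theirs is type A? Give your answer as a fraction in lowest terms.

1/2

ABO cross i i × I^A I^B → offspring phenotypes: 1/2 A, 1/2 B.
So P(type A) = 1/2.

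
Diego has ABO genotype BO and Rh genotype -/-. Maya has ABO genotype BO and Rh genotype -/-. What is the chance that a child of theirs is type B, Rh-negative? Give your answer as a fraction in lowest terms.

3/4

ABO cross BO × BO → offspring phenotypes: 1/4 O, 3/4 B.
Rh cross -/- × -/- → 1 Rh-.
Independent loci: P(type B, Rh-negative) = 3/4 × 1 = 3/4.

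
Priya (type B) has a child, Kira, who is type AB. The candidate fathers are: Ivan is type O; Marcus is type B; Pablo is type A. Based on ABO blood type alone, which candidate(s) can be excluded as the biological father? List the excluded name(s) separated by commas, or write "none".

Ivan, Marcus

A candidate is excluded only if no genotype consistent with his phenotype could produce a type AB child with a type B mother.
Ivan (type O): no genotype consistent with that phenotype can produce a type-AB child with a type-B mother.
Marcus (type B): no genotype consistent with that phenotype can produce a type-AB child with a type-B mother.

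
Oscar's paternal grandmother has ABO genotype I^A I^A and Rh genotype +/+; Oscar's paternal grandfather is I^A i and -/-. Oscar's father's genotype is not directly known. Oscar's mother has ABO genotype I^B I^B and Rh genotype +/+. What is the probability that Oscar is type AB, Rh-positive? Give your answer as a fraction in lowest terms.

Oscar's father's ABO genotype from I^A I^A × I^A i: 1/2 I^A I^A, 1/2 I^A i.
Crossing each possibility with the mother I^B I^B and summing P(type AB): 1/2·1 + 1/2·1/2 = 3/4.
Similarly for Rh via the father's Rh distribution: P(Rh+) = 1.
Independent loci: 3/4 × 1 = 3/4.

3/4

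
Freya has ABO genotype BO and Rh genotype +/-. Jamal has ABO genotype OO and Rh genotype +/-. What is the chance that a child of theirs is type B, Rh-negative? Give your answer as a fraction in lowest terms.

1/8

ABO cross BO × OO → offspring phenotypes: 1/2 O, 1/2 B.
Rh cross +/- × +/- → 3/4 Rh+, 1/4 Rh-.
Independent loci: P(type B, Rh-negative) = 1/2 × 1/4 = 1/8.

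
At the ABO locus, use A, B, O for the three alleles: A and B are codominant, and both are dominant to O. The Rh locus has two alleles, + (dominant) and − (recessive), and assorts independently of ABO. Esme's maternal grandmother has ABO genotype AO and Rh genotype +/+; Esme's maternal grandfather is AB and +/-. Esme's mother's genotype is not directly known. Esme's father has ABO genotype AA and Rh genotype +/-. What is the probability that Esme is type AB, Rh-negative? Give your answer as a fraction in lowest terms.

1/32

Esme's mother's ABO genotype from AO × AB: 1/4 AA, 1/4 AB, 1/4 AO, 1/4 BO.
Crossing each possibility with the father AA and summing P(type AB): 1/4·0 + 1/4·1/2 + 1/4·0 + 1/4·1/2 = 1/4.
Similarly for Rh via the mother's Rh distribution: P(Rh-) = 1/8.
Independent loci: 1/4 × 1/8 = 1/32.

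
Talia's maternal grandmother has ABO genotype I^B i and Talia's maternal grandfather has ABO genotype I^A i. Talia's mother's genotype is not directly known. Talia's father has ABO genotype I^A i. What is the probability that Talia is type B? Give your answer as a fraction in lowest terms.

1/8

Talia's mother's ABO genotype from I^B i × I^A i: 1/4 I^A I^B, 1/4 I^A i, 1/4 I^B i, 1/4 i i.
Crossing each possibility with the father I^A i and summing P(type B): 1/4·1/4 + 1/4·0 + 1/4·1/4 + 1/4·0 = 1/8.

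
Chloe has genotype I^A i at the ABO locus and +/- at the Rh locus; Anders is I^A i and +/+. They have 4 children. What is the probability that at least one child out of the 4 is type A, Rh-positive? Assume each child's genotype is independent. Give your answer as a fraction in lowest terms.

ABO cross I^A i × I^A i → 1/4 O, 3/4 A.
Rh cross +/- × +/+ → 1 Rh+; so P(type A, Rh-positive) = 3/4 × 1 = 3/4 per child.
P(none) = (1/4)^4 = 1/256; P(at least one) = 1 − 1/256 = 255/256.

255/256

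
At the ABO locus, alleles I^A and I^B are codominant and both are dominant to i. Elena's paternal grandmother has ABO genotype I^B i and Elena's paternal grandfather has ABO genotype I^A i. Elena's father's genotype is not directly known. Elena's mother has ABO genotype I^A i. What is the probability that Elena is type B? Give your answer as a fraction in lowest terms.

Elena's father's ABO genotype from I^B i × I^A i: 1/4 I^A I^B, 1/4 I^A i, 1/4 I^B i, 1/4 i i.
Crossing each possibility with the mother I^A i and summing P(type B): 1/4·1/4 + 1/4·0 + 1/4·1/4 + 1/4·0 = 1/8.

1/8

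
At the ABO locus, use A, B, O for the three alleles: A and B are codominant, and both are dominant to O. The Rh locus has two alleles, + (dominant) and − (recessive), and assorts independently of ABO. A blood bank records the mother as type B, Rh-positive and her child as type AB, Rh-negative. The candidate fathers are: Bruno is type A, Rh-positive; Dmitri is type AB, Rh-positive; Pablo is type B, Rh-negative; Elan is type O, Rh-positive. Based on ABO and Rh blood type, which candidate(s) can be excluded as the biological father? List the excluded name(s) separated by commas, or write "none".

A candidate is excluded only if no genotype consistent with his phenotype could produce a type AB, Rh-negative child with a type B, Rh-positive mother.
Pablo (type B, Rh-): no genotype consistent with that phenotype can produce a type-AB Rh- child with a type-B mother.
Elan (type O, Rh+): no genotype consistent with that phenotype can produce a type-AB Rh- child with a type-B mother.

Pablo, Elan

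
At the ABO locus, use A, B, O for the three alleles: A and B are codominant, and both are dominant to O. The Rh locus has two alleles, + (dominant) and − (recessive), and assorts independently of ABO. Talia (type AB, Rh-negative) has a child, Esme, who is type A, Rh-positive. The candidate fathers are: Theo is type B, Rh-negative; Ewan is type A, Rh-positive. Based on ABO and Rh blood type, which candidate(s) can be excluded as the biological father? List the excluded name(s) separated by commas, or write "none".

A candidate is excluded only if no genotype consistent with his phenotype could produce a type A, Rh-positive child with a type AB, Rh-negative mother.
Theo (type B, Rh-): no genotype consistent with that phenotype can produce a type-A Rh+ child with a type-AB mother.

Theo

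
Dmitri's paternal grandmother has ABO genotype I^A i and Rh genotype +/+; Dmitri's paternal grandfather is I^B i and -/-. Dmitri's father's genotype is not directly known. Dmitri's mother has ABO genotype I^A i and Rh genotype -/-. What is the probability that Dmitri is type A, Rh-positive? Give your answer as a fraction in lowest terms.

Dmitri's father's ABO genotype from I^A i × I^B i: 1/4 I^A I^B, 1/4 I^A i, 1/4 I^B i, 1/4 i i.
Crossing each possibility with the mother I^A i and summing P(type A): 1/4·1/2 + 1/4·3/4 + 1/4·1/4 + 1/4·1/2 = 1/2.
Similarly for Rh via the father's Rh distribution: P(Rh+) = 1/2.
Independent loci: 1/2 × 1/2 = 1/4.

1/4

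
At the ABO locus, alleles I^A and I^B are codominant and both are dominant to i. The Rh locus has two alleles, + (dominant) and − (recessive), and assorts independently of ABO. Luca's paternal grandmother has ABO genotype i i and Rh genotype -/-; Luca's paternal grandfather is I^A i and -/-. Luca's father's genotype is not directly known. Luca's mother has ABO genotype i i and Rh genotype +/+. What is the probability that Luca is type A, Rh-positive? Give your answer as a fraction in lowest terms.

1/4

Luca's father's ABO genotype from i i × I^A i: 1/2 I^A i, 1/2 i i.
Crossing each possibility with the mother i i and summing P(type A): 1/2·1/2 + 1/2·0 = 1/4.
Similarly for Rh via the father's Rh distribution: P(Rh+) = 1.
Independent loci: 1/4 × 1 = 1/4.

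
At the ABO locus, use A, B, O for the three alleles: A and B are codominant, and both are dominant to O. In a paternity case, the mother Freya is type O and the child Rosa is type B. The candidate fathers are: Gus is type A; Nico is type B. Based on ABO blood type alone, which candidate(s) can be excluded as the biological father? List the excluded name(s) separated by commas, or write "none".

Gus

A candidate is excluded only if no genotype consistent with his phenotype could produce a type B child with a type O mother.
Gus (type A): no genotype consistent with that phenotype can produce a type-B child with a type-O mother.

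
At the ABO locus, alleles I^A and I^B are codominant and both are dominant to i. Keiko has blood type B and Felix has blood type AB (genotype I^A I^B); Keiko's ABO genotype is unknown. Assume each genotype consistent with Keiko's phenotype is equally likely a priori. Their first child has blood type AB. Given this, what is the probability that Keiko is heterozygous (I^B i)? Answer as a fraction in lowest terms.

1/3

Possible genotypes: Keiko ∈ {I^B I^B, I^B i}; Felix ∈ {I^A I^B}.
Weight each parental genotype pair by prior × P(type-AB child):
  I^B I^B × I^A I^B: posterior weight 2/3.
  I^B i × I^A I^B: posterior weight 1/3.
Sum the posterior weight over pairs where Keiko is I^B i: 1/3.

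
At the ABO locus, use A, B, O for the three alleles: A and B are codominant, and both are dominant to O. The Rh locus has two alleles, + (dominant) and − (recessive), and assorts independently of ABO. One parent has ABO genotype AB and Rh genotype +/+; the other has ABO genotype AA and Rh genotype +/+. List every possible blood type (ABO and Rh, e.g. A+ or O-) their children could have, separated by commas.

A+, AB+

Gametes from AB × AA give offspring ABO genotypes AA, AB, i.e. phenotypes A, AB.
Rh cross +/+ × +/+ → phenotypes Rh+.
Combining independently: A+, AB+.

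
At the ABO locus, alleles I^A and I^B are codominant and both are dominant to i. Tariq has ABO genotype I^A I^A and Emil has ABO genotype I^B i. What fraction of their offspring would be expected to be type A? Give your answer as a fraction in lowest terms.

1/2

ABO cross I^A I^A × I^B i → offspring phenotypes: 1/2 A, 1/2 AB.
So P(type A) = 1/2.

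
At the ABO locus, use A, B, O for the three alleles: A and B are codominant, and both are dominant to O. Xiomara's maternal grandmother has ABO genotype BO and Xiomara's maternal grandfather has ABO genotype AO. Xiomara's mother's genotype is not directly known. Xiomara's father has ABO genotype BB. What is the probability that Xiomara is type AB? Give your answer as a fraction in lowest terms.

Xiomara's mother's ABO genotype from BO × AO: 1/4 AB, 1/4 AO, 1/4 BO, 1/4 OO.
Crossing each possibility with the father BB and summing P(type AB): 1/4·1/2 + 1/4·1/2 + 1/4·0 + 1/4·0 = 1/4.

1/4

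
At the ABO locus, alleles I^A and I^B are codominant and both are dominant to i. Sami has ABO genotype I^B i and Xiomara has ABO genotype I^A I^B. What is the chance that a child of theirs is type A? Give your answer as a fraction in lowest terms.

ABO cross I^B i × I^A I^B → offspring phenotypes: 1/4 A, 1/2 B, 1/4 AB.
So P(type A) = 1/4.

1/4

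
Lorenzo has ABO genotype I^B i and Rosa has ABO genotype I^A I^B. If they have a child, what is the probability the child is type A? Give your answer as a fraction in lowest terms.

1/4

ABO cross I^B i × I^A I^B → offspring phenotypes: 1/4 A, 1/2 B, 1/4 AB.
So P(type A) = 1/4.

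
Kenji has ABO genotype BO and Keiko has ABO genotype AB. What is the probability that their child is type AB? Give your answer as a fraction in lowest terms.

1/4

ABO cross BO × AB → offspring phenotypes: 1/4 A, 1/2 B, 1/4 AB.
So P(type AB) = 1/4.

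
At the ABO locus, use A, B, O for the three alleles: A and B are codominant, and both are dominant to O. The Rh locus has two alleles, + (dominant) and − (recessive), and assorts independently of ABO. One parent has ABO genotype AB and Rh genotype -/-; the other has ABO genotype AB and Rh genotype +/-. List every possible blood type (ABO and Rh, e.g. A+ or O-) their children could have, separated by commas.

Gametes from AB × AB give offspring ABO genotypes AA, AB, BB, i.e. phenotypes A, B, AB.
Rh cross -/- × +/- → phenotypes Rh+, Rh-.
Combining independently: A+, A-, B+, B-, AB+, AB-.

A+, A-, B+, B-, AB+, AB-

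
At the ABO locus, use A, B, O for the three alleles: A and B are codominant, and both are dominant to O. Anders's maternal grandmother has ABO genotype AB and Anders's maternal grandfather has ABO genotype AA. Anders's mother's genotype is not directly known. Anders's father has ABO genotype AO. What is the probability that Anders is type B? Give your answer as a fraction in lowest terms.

1/8

Anders's mother's ABO genotype from AB × AA: 1/2 AA, 1/2 AB.
Crossing each possibility with the father AO and summing P(type B): 1/2·0 + 1/2·1/4 = 1/8.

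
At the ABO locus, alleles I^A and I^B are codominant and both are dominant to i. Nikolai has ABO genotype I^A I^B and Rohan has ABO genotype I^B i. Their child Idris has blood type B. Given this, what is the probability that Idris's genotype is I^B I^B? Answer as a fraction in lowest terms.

1/2

Cross I^A I^B × I^B i → 1/4 I^A I^B, 1/4 I^A i, 1/4 I^B I^B, 1/4 I^B i.
Type-B genotypes among offspring: I^B I^B (1/4), I^B i (1/4); total 1/2.
P(I^B I^B | type B) = (1/4) / (1/2) = 1/2.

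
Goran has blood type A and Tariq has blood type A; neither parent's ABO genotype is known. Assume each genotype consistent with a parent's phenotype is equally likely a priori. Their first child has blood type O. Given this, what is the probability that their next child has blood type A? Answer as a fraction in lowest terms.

Possible genotypes: Goran ∈ {AA, AO}; Tariq ∈ {AA, AO}.
Weight each parental genotype pair by prior × P(type-O child):
  AO × AO: posterior weight 1; P(next child type A) = 3/4.
Weighted sum = 3/4.

3/4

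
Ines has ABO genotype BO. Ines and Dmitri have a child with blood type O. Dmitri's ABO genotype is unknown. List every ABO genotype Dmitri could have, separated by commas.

For each candidate genotype of Dmitri, check whether crossing it with BO can produce every observed child phenotype.
  AA → possible child types {A, AB} ✗
  AB → possible child types {A, B, AB} ✗
  AO → possible child types {O, A, B, AB} ✓
  BB → possible child types {B} ✗
  BO → possible child types {O, B} ✓
  OO → possible child types {O, B} ✓

AO, BO, OO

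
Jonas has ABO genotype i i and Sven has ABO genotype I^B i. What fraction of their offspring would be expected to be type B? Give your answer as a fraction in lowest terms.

ABO cross i i × I^B i → offspring phenotypes: 1/2 O, 1/2 B.
So P(type B) = 1/2.

1/2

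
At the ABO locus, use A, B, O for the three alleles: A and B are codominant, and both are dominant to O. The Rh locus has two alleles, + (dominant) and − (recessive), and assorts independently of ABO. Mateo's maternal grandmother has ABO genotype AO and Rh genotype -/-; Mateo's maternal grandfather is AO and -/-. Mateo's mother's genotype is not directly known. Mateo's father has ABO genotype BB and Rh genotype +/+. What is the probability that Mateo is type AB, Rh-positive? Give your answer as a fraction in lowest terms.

Mateo's mother's ABO genotype from AO × AO: 1/4 AA, 1/2 AO, 1/4 OO.
Crossing each possibility with the father BB and summing P(type AB): 1/4·1 + 1/2·1/2 + 1/4·0 = 1/2.
Similarly for Rh via the mother's Rh distribution: P(Rh+) = 1.
Independent loci: 1/2 × 1 = 1/2.

1/2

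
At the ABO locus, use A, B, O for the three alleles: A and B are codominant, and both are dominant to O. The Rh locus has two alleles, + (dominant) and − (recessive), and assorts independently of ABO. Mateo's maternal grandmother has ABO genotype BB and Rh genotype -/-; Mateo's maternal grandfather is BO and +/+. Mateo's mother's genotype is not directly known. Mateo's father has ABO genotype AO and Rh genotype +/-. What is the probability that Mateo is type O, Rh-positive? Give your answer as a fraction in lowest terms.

Mateo's mother's ABO genotype from BB × BO: 1/2 BB, 1/2 BO.
Crossing each possibility with the father AO and summing P(type O): 1/2·0 + 1/2·1/4 = 1/8.
Similarly for Rh via the mother's Rh distribution: P(Rh+) = 3/4.
Independent loci: 1/8 × 3/4 = 3/32.

3/32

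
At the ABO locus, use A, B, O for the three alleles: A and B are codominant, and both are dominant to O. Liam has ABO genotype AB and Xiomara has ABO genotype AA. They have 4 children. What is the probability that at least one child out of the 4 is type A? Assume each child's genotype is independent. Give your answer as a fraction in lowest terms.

ABO cross AB × AA → 1/2 A, 1/2 AB.
So P(type A) = 1/2 per child.
P(none) = (1/2)^4 = 1/16; P(at least one) = 1 − 1/16 = 15/16.

15/16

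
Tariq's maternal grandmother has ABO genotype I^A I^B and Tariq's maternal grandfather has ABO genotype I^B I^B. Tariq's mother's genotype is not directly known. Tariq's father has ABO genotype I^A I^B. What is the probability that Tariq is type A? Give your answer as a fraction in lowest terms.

1/8

Tariq's mother's ABO genotype from I^A I^B × I^B I^B: 1/2 I^A I^B, 1/2 I^B I^B.
Crossing each possibility with the father I^A I^B and summing P(type A): 1/2·1/4 + 1/2·0 = 1/8.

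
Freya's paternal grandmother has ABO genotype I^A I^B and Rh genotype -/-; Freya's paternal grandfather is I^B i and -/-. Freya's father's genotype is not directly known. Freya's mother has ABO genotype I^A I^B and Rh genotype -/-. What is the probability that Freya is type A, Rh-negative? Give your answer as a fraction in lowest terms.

Freya's father's ABO genotype from I^A I^B × I^B i: 1/4 I^A I^B, 1/4 I^A i, 1/4 I^B I^B, 1/4 I^B i.
Crossing each possibility with the mother I^A I^B and summing P(type A): 1/4·1/4 + 1/4·1/2 + 1/4·0 + 1/4·1/4 = 1/4.
Similarly for Rh via the father's Rh distribution: P(Rh-) = 1.
Independent loci: 1/4 × 1 = 1/4.

1/4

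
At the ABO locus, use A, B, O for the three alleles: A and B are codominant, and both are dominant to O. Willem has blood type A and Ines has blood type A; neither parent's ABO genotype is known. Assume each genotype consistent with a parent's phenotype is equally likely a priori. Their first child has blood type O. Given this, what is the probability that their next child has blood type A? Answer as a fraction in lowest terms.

Possible genotypes: Willem ∈ {AA, AO}; Ines ∈ {AA, AO}.
Weight each parental genotype pair by prior × P(type-O child):
  AO × AO: posterior weight 1; P(next child type A) = 3/4.
Weighted sum = 3/4.

3/4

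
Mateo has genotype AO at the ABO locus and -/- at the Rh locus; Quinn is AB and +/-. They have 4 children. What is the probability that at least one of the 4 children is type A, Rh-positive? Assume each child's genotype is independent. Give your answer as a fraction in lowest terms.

175/256

ABO cross AO × AB → 1/2 A, 1/4 B, 1/4 AB.
Rh cross -/- × +/- → 1/2 Rh+, 1/2 Rh-; so P(type A, Rh-positive) = 1/2 × 1/2 = 1/4 per child.
P(none) = (3/4)^4 = 81/256; P(at least one) = 1 − 81/256 = 175/256.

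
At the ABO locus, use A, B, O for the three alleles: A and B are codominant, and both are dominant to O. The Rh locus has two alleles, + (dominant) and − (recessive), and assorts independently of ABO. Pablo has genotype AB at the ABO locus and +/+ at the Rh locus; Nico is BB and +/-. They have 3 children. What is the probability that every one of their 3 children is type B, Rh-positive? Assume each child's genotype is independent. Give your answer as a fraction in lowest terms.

1/8

ABO cross AB × BB → 1/2 B, 1/2 AB.
Rh cross +/+ × +/- → 1 Rh+; so P(type B, Rh-positive) = 1/2 × 1 = 1/2 per child.
All 3 independent: (1/2)^3 = 1/8.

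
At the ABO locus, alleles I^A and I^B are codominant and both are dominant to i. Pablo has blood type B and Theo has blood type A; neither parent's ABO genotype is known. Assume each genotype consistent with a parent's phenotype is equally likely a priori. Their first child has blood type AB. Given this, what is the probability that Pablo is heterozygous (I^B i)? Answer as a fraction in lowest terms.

1/3

Possible genotypes: Pablo ∈ {I^B I^B, I^B i}; Theo ∈ {I^A I^A, I^A i}.
Weight each parental genotype pair by prior × P(type-AB child):
  I^B I^B × I^A I^A: posterior weight 4/9.
  I^B I^B × I^A i: posterior weight 2/9.
  I^B i × I^A I^A: posterior weight 2/9.
  I^B i × I^A i: posterior weight 1/9.
Sum the posterior weight over pairs where Pablo is I^B i: 1/3.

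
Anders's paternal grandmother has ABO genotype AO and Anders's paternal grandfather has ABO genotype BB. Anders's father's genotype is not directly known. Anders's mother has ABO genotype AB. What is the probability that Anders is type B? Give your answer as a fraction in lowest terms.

3/8

Anders's father's ABO genotype from AO × BB: 1/2 AB, 1/2 BO.
Crossing each possibility with the mother AB and summing P(type B): 1/2·1/4 + 1/2·1/2 = 3/8.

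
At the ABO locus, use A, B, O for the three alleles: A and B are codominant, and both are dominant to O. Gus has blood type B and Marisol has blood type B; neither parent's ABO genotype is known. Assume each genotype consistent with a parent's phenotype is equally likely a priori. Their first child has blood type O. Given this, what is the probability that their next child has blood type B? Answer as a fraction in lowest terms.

3/4

Possible genotypes: Gus ∈ {BB, BO}; Marisol ∈ {BB, BO}.
Weight each parental genotype pair by prior × P(type-O child):
  BO × BO: posterior weight 1; P(next child type B) = 3/4.
Weighted sum = 3/4.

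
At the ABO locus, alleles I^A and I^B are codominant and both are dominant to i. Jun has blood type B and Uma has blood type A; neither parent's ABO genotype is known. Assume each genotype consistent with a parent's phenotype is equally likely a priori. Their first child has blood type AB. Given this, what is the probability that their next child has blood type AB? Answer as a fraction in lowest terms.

Possible genotypes: Jun ∈ {I^B I^B, I^B i}; Uma ∈ {I^A I^A, I^A i}.
Weight each parental genotype pair by prior × P(type-AB child):
  I^B I^B × I^A I^A: posterior weight 4/9; P(next child type AB) = 1.
  I^B I^B × I^A i: posterior weight 2/9; P(next child type AB) = 1/2.
  I^B i × I^A I^A: posterior weight 2/9; P(next child type AB) = 1/2.
  I^B i × I^A i: posterior weight 1/9; P(next child type AB) = 1/4.
Weighted sum = 25/36.

25/36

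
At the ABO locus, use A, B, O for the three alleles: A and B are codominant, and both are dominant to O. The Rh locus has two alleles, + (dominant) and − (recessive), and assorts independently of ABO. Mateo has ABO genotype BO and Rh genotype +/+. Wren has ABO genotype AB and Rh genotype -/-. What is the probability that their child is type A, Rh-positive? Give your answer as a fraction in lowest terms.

1/4

ABO cross BO × AB → offspring phenotypes: 1/4 A, 1/2 B, 1/4 AB.
Rh cross +/+ × -/- → 1 Rh+.
Independent loci: P(type A, Rh-positive) = 1/4 × 1 = 1/4.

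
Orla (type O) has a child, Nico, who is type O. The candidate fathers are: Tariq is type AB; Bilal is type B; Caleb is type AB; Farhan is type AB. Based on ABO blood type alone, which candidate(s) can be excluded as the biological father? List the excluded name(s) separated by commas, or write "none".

A candidate is excluded only if no genotype consistent with his phenotype could produce a type O child with a type O mother.
Tariq (type AB): no genotype consistent with that phenotype can produce a type-O child with a type-O mother.
Caleb (type AB): no genotype consistent with that phenotype can produce a type-O child with a type-O mother.
Farhan (type AB): no genotype consistent with that phenotype can produce a type-O child with a type-O mother.

Tariq, Caleb, Farhan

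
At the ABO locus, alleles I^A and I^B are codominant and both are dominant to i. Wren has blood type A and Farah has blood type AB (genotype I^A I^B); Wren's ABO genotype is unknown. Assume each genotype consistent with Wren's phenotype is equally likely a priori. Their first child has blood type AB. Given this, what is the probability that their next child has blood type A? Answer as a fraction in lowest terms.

Possible genotypes: Wren ∈ {I^A I^A, I^A i}; Farah ∈ {I^A I^B}.
Weight each parental genotype pair by prior × P(type-AB child):
  I^A I^A × I^A I^B: posterior weight 2/3; P(next child type A) = 1/2.
  I^A i × I^A I^B: posterior weight 1/3; P(next child type A) = 1/2.
Weighted sum = 1/2.

1/2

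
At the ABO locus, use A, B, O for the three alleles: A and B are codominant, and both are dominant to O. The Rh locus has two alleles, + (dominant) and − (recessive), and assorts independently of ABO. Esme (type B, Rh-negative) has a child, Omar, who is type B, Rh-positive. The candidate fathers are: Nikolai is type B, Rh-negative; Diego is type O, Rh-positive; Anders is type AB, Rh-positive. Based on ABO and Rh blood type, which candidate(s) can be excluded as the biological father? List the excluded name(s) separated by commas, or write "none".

Nikolai

A candidate is excluded only if no genotype consistent with his phenotype could produce a type B, Rh-positive child with a type B, Rh-negative mother.
Nikolai (type B, Rh-): no genotype consistent with that phenotype can produce a type-B Rh+ child with a type-B mother.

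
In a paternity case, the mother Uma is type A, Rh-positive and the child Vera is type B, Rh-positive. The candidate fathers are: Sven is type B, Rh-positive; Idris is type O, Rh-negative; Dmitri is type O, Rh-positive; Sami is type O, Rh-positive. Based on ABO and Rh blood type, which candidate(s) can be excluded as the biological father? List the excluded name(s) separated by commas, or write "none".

A candidate is excluded only if no genotype consistent with his phenotype could produce a type B, Rh-positive child with a type A, Rh-positive mother.
Idris (type O, Rh-): no genotype consistent with that phenotype can produce a type-B Rh+ child with a type-A mother.
Dmitri (type O, Rh+): no genotype consistent with that phenotype can produce a type-B Rh+ child with a type-A mother.
Sami (type O, Rh+): no genotype consistent with that phenotype can produce a type-B Rh+ child with a type-A mother.

Idris, Dmitri, Sami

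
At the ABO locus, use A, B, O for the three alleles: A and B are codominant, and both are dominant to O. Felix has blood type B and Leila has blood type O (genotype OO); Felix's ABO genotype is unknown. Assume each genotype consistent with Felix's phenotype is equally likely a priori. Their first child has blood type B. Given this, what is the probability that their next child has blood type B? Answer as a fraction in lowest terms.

Possible genotypes: Felix ∈ {BB, BO}; Leila ∈ {OO}.
Weight each parental genotype pair by prior × P(type-B child):
  BB × OO: posterior weight 2/3; P(next child type B) = 1.
  BO × OO: posterior weight 1/3; P(next child type B) = 1/2.
Weighted sum = 5/6.

5/6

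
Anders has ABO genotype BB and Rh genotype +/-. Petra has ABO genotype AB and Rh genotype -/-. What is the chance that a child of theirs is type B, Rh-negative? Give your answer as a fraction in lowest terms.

1/4

ABO cross BB × AB → offspring phenotypes: 1/2 B, 1/2 AB.
Rh cross +/- × -/- → 1/2 Rh+, 1/2 Rh-.
Independent loci: P(type B, Rh-negative) = 1/2 × 1/2 = 1/4.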